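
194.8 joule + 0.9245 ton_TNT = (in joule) 3.868e+09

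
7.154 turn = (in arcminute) 1.545e+05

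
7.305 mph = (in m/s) 3.266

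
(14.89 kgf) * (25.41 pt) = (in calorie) 0.3128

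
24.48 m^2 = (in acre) 0.006049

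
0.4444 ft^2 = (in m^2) 0.04129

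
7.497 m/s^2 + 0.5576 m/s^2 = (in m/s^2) 8.055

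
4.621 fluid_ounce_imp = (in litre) 0.1313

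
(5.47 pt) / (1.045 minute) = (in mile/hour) 6.885e-05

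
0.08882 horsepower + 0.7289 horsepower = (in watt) 609.8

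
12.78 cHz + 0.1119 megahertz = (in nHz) 1.119e+14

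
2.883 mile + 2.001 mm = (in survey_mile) 2.883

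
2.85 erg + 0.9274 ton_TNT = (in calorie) 9.274e+08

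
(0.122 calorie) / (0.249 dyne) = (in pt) 5.811e+08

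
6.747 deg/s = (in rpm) 1.125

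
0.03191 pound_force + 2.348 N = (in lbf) 0.5598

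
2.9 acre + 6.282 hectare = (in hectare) 7.456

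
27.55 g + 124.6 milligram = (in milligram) 2.767e+04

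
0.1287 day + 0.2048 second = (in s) 1.112e+04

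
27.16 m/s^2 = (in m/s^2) 27.16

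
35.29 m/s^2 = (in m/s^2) 35.29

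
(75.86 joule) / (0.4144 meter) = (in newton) 183.1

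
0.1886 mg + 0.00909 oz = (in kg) 0.0002579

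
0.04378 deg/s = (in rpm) 0.007297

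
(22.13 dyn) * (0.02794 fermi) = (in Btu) 5.86e-24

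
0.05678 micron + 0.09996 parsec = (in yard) 3.373e+15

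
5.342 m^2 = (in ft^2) 57.5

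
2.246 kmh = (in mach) 0.001832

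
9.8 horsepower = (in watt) 7308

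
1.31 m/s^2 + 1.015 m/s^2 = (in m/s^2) 2.325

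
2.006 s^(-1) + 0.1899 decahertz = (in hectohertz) 0.03905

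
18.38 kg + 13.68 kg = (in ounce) 1131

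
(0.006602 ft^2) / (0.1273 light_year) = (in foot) 1.671e-18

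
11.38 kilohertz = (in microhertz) 1.138e+10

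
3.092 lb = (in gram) 1403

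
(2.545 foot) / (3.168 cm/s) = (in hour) 0.006802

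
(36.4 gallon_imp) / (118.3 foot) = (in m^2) 0.004589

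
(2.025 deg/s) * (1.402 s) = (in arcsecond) 1.022e+04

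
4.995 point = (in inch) 0.06938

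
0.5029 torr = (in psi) 0.009724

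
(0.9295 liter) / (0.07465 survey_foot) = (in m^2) 0.04085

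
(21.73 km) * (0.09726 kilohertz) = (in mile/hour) 4.728e+06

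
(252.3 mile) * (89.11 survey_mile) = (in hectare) 5.823e+06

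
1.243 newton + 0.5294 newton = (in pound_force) 0.3985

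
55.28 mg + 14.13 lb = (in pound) 14.13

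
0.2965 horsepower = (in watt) 221.1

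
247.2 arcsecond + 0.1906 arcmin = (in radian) 0.001254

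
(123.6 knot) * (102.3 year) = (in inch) 8.076e+12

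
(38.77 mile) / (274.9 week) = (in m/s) 0.0003753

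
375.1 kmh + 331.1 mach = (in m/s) 1.128e+05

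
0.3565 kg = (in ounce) 12.58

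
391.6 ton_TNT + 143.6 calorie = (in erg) 1.638e+19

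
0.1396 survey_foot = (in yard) 0.04653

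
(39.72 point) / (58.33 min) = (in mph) 8.956e-06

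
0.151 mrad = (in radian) 0.000151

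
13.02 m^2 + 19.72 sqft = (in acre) 0.00367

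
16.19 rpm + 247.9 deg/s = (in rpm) 57.51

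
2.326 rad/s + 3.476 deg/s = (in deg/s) 136.7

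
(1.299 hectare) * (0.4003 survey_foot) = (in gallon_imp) 3.486e+05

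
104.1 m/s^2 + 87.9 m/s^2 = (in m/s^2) 192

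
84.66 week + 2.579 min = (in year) 1.624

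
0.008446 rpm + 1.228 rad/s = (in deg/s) 70.41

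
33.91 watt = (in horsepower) 0.04547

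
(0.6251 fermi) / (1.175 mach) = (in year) 4.954e-26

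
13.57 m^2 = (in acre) 0.003353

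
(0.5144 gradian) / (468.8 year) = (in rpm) 5.219e-12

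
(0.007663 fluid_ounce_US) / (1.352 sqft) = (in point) 0.005114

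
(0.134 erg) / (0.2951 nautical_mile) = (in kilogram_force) 2.5e-12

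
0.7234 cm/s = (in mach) 2.125e-05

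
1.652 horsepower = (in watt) 1232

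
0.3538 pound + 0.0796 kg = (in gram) 240.1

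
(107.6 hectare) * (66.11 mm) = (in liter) 7.113e+07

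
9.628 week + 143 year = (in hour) 1.254e+06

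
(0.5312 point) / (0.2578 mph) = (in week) 2.689e-09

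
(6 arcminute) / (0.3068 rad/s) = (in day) 6.584e-08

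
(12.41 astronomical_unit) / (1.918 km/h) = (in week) 5.762e+06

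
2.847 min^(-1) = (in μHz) 4.745e+04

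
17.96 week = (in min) 1.81e+05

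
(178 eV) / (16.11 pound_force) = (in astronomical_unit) 2.66e-30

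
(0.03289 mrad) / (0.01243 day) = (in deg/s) 1.755e-06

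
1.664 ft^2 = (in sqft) 1.664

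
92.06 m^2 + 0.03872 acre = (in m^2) 248.8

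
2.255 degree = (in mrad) 39.36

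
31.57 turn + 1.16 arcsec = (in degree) 1.137e+04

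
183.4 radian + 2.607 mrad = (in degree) 1.051e+04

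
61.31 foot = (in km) 0.01869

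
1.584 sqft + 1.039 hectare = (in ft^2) 1.118e+05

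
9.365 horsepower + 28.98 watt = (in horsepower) 9.404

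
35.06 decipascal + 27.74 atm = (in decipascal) 2.811e+07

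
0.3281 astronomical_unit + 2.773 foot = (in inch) 1.932e+12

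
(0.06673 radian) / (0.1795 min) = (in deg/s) 0.355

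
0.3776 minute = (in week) 3.746e-05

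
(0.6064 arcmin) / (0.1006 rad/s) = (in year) 5.56e-11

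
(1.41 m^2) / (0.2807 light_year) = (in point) 1.505e-12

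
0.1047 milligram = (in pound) 2.308e-07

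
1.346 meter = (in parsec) 4.362e-17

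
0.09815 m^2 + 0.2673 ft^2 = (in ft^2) 1.324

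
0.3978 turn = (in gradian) 159.1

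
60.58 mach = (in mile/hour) 4.614e+04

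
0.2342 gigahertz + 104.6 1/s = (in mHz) 2.342e+11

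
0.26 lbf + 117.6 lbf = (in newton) 524.3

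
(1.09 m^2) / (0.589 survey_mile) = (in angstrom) 1.15e+07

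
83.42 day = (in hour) 2002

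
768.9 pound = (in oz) 1.23e+04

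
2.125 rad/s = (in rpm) 20.29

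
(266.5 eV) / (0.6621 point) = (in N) 1.828e-13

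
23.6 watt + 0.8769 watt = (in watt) 24.48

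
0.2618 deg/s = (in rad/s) 0.004569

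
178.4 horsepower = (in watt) 1.33e+05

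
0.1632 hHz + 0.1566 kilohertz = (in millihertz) 1.729e+05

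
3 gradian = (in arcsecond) 9720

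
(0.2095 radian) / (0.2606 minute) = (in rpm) 0.1279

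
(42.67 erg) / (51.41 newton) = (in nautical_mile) 4.482e-11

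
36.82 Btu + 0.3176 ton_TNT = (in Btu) 1.26e+06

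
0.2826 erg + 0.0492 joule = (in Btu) 4.663e-05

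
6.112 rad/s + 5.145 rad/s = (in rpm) 107.5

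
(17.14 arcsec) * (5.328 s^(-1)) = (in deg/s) 0.02537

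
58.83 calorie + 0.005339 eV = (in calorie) 58.83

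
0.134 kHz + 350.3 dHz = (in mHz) 1.69e+05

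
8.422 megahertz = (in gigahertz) 0.008422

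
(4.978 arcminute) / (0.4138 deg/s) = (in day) 2.321e-06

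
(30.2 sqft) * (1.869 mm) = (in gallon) 1.385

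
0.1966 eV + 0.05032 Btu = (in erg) 5.309e+08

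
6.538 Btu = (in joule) 6898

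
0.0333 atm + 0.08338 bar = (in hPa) 117.1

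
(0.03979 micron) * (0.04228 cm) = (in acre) 4.157e-15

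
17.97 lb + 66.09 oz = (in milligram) 1.002e+07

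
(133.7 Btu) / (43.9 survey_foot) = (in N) 1.054e+04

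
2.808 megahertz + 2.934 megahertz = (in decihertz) 5.742e+07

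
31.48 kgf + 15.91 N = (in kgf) 33.1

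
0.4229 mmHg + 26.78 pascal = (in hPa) 0.8316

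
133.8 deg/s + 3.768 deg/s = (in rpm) 22.93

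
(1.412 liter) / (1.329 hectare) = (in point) 0.0003012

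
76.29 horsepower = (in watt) 5.689e+04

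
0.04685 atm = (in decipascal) 4.747e+04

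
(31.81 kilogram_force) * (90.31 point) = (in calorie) 2.375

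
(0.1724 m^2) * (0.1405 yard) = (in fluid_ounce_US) 748.9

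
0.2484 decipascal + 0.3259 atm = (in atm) 0.3259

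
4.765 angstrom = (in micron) 0.0004765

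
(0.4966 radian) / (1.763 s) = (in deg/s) 16.14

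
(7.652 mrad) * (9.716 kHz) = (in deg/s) 4260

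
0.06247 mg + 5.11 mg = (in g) 0.005172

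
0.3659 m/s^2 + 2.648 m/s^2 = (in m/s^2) 3.014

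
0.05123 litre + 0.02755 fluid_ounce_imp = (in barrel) 0.0003272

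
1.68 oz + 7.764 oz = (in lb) 0.5902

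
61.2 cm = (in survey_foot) 2.008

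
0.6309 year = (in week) 32.9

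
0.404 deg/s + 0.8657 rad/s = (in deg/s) 50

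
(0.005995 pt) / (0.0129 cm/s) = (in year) 5.199e-10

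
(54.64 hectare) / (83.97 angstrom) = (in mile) 4.043e+10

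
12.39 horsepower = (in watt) 9239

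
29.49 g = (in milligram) 2.949e+04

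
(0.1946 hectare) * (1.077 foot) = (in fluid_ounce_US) 2.16e+07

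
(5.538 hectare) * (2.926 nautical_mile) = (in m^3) 3.001e+08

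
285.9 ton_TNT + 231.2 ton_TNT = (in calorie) 5.171e+11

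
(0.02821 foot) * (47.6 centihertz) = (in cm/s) 0.4093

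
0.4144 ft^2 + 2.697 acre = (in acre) 2.697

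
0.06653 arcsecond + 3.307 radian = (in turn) 0.5263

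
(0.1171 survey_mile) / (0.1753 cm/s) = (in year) 0.003409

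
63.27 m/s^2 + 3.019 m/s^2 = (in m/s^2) 66.29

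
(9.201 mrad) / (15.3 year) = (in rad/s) 1.907e-11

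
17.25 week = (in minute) 1.739e+05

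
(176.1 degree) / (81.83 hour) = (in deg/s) 0.0005978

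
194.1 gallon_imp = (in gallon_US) 233.1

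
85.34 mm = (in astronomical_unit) 5.705e-13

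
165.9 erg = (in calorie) 3.965e-06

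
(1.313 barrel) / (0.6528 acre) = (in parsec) 2.561e-21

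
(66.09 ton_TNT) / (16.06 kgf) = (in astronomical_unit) 0.01174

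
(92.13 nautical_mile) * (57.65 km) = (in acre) 2.431e+06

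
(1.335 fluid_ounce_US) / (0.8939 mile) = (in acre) 6.782e-12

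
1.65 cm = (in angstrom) 1.65e+08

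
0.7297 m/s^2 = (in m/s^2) 0.7297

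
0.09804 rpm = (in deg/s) 0.5882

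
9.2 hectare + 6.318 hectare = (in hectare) 15.52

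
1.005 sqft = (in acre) 2.307e-05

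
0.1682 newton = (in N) 0.1682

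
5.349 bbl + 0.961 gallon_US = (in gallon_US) 225.6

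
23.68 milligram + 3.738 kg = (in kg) 3.738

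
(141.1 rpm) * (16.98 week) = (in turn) 2.415e+07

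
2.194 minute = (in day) 0.001524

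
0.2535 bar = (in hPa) 253.5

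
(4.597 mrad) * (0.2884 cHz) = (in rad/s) 1.326e-05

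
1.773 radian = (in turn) 0.2822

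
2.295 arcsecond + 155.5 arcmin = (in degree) 2.592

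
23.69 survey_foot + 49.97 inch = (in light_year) 8.974e-16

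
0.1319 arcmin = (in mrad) 0.03837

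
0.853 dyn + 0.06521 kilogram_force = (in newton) 0.6395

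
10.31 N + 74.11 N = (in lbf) 18.98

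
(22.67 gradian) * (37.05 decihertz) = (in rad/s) 1.319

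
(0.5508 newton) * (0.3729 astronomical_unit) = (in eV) 1.918e+29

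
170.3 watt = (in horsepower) 0.2284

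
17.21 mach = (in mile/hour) 1.311e+04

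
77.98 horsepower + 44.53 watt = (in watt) 5.819e+04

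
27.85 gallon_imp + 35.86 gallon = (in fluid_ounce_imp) 9234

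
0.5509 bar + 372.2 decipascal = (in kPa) 55.13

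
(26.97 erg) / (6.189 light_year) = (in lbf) 1.035e-23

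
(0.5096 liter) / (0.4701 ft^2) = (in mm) 11.67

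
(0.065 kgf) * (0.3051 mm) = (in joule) 0.0001945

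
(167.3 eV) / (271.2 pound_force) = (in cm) 2.222e-18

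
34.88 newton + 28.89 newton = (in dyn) 6.377e+06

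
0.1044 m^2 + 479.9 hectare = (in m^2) 4.799e+06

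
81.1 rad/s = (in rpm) 774.4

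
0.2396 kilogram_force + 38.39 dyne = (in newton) 2.35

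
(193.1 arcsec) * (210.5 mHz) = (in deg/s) 0.01129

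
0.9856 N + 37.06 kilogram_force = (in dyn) 3.644e+07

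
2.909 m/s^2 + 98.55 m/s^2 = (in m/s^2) 101.5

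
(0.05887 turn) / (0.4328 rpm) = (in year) 2.588e-07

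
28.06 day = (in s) 2.424e+06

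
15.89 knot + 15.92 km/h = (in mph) 28.18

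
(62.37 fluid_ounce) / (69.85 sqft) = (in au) 1.9e-15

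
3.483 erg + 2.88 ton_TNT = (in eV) 7.521e+28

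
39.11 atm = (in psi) 574.8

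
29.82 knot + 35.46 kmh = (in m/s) 25.19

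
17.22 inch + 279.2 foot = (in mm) 8.554e+04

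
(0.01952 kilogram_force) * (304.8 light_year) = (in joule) 5.52e+17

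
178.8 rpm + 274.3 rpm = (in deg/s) 2719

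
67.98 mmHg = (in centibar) 9.063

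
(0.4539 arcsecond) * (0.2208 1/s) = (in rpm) 4.64e-06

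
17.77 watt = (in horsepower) 0.02383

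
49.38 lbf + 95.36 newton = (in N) 315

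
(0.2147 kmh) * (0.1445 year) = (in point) 7.704e+08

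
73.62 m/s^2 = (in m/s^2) 73.62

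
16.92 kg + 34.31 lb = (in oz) 1146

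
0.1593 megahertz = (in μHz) 1.593e+11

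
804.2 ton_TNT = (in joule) 3.365e+12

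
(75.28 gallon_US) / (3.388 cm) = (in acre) 0.002078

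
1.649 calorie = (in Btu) 0.006539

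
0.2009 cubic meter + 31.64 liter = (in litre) 232.5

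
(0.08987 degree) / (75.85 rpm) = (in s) 0.0001975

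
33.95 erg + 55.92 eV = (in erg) 33.95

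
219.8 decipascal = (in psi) 0.003188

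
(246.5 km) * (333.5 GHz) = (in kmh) 2.959e+17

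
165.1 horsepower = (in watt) 1.231e+05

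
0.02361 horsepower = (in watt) 17.61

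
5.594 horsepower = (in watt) 4171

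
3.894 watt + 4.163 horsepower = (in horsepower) 4.168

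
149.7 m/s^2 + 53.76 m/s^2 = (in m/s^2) 203.5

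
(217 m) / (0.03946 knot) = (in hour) 2.969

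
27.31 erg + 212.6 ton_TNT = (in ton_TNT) 212.6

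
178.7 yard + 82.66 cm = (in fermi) 1.642e+17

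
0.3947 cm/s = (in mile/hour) 0.008829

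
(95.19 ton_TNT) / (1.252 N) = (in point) 9.017e+14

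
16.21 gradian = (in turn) 0.04053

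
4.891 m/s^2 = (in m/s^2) 4.891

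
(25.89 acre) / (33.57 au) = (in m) 2.086e-08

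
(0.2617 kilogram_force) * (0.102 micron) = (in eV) 1.634e+12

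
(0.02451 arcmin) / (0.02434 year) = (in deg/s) 5.322e-10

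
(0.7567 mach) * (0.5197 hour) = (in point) 1.366e+09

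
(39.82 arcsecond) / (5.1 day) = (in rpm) 4.184e-09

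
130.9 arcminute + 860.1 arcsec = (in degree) 2.421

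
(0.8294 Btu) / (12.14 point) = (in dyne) 2.043e+10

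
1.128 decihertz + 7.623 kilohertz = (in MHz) 0.007623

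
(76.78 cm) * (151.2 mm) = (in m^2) 0.1161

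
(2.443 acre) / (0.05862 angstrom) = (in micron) 1.687e+21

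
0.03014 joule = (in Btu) 2.857e-05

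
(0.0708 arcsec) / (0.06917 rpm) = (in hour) 1.316e-08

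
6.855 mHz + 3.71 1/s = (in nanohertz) 3.717e+09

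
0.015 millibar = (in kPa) 0.0015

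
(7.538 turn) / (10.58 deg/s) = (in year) 8.133e-06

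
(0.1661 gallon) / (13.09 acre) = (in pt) 3.365e-05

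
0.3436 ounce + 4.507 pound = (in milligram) 2.054e+06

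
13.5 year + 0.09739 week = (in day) 4928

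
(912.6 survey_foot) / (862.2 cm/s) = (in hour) 0.008962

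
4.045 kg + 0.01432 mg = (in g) 4045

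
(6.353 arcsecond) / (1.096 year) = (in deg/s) 5.106e-11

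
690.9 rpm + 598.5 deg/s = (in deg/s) 4744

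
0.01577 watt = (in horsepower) 2.115e-05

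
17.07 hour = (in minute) 1024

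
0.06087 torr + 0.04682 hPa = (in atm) 0.0001263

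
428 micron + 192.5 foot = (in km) 0.05867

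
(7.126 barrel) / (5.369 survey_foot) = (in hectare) 6.923e-05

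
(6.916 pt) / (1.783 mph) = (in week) 5.061e-09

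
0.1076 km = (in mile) 0.06686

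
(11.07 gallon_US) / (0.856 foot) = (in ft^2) 1.729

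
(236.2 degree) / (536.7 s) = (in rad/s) 0.007681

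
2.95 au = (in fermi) 4.413e+26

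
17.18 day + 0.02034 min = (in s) 1.484e+06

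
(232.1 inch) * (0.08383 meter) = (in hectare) 4.942e-05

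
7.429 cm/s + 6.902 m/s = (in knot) 13.56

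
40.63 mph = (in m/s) 18.16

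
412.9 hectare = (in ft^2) 4.444e+07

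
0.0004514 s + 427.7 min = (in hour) 7.128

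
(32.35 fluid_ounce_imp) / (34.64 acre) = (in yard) 7.171e-09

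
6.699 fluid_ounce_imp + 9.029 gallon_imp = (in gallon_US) 10.89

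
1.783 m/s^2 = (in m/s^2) 1.783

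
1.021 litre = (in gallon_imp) 0.2246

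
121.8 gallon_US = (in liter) 461.1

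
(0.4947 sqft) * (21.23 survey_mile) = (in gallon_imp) 3.454e+05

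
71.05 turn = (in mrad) 4.464e+05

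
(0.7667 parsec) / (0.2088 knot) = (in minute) 3.671e+15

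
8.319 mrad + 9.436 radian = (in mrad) 9444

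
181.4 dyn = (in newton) 0.001814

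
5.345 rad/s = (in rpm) 51.04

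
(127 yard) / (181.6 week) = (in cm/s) 0.0001057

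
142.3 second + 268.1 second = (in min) 6.84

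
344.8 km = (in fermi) 3.448e+20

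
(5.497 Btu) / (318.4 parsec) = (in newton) 5.903e-16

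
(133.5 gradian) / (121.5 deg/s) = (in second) 0.9889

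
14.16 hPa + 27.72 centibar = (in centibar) 29.14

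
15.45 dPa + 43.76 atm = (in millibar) 4.434e+04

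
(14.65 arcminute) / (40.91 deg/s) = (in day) 6.908e-08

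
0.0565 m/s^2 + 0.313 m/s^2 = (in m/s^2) 0.3695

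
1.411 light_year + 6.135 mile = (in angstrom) 1.335e+26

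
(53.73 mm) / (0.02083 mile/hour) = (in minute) 0.09617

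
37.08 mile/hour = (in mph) 37.08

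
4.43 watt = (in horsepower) 0.005941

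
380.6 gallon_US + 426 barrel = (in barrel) 435.1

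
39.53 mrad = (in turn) 0.006291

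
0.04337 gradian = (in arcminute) 2.342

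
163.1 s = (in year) 5.172e-06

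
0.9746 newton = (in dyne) 9.746e+04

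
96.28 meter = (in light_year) 1.018e-14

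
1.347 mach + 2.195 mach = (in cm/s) 1.206e+05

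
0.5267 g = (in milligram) 526.7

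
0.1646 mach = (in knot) 108.9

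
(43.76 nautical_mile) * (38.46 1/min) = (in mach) 152.6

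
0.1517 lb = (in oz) 2.427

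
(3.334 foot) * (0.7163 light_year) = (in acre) 1.702e+12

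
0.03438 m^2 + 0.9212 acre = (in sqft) 4.013e+04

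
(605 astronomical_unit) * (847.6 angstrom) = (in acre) 1896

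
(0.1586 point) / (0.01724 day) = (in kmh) 1.352e-07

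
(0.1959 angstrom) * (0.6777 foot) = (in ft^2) 4.356e-11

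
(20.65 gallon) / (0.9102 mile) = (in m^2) 5.336e-05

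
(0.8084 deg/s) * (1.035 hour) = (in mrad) 5.257e+04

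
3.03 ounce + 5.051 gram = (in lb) 0.2005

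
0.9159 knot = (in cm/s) 47.12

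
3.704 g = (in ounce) 0.1307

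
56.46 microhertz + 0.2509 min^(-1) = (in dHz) 0.04238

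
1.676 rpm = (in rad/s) 0.1755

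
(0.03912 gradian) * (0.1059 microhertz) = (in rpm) 6.214e-10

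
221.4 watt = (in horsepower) 0.2969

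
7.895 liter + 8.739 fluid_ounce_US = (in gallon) 2.154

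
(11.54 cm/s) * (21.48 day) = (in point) 6.071e+08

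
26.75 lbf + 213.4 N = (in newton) 332.4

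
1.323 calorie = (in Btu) 0.005247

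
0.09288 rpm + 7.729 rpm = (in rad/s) 0.8191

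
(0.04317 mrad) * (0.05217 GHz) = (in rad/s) 2252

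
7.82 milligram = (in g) 0.00782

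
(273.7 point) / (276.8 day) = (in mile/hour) 9.031e-09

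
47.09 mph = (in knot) 40.92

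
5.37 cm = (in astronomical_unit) 3.59e-13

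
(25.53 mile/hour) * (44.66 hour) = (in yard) 2.007e+06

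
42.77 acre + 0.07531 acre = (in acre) 42.85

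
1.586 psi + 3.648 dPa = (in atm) 0.1079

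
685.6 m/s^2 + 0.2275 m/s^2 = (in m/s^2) 685.8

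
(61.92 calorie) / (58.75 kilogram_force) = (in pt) 1275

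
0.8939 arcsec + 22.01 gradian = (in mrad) 345.7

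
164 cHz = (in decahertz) 0.164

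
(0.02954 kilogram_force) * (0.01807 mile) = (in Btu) 0.007985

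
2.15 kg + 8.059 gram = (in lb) 4.758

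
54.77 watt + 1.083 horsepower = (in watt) 862.4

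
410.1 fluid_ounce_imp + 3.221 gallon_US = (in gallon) 6.299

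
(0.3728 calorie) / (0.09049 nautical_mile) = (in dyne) 930.7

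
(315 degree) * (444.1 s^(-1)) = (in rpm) 2.332e+04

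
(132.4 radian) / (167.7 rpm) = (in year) 2.391e-07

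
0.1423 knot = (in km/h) 0.2635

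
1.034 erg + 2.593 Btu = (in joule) 2736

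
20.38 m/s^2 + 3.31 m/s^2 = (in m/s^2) 23.69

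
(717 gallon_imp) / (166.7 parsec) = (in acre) 1.566e-22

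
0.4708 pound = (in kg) 0.2136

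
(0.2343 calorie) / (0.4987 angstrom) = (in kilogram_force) 2.004e+09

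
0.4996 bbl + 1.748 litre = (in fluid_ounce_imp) 2857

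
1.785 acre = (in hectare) 0.7224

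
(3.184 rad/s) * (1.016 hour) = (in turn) 1853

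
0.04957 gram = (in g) 0.04957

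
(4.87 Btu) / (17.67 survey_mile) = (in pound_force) 0.04062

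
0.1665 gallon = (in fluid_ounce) 21.31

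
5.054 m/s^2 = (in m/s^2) 5.054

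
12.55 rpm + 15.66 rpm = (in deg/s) 169.3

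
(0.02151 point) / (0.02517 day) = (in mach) 1.025e-11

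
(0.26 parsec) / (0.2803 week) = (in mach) 1.39e+08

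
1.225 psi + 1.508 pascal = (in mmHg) 63.36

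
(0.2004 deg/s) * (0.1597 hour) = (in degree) 115.2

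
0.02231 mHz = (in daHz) 2.231e-06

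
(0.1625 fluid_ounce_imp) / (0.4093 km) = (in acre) 2.787e-12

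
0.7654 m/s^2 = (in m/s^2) 0.7654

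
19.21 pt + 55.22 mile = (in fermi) 8.887e+19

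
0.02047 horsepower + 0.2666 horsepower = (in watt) 214.1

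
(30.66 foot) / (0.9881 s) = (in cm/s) 945.8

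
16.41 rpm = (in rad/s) 1.718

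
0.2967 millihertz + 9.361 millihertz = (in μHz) 9658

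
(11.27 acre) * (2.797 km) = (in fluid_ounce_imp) 4.49e+12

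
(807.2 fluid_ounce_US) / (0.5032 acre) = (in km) 1.172e-08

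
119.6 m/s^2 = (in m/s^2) 119.6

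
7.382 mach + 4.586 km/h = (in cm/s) 2.515e+05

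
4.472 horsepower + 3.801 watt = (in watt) 3339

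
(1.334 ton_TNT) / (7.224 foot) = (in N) 2.535e+09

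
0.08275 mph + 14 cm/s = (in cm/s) 17.7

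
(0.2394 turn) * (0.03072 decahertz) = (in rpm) 4.413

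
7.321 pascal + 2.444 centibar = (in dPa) 2.451e+04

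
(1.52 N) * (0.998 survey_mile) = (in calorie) 583.5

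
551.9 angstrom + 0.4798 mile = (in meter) 772.2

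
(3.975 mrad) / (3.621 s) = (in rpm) 0.01048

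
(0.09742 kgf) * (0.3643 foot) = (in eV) 6.621e+17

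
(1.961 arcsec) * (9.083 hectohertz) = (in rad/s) 0.008635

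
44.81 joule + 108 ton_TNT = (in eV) 2.82e+30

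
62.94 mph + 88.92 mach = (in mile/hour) 6.779e+04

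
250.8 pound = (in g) 1.138e+05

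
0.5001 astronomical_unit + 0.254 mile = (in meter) 7.481e+10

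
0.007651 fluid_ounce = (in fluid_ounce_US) 0.007651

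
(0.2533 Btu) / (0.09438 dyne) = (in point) 8.027e+11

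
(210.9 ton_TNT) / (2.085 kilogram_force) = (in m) 4.316e+10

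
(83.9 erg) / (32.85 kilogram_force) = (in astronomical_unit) 1.741e-19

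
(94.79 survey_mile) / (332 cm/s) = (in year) 0.001457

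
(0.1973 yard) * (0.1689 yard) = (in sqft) 0.2999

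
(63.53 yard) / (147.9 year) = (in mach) 3.658e-11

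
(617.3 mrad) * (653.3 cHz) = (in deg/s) 231.1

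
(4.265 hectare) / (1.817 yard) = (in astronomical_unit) 1.716e-07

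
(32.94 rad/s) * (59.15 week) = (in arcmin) 4.051e+12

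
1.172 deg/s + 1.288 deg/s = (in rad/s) 0.04294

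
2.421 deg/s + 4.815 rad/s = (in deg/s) 278.3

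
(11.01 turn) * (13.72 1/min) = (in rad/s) 15.82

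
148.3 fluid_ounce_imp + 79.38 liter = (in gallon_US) 22.08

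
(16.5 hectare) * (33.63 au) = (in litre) 8.301e+20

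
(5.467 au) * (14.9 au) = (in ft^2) 1.962e+25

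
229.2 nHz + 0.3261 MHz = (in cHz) 3.261e+07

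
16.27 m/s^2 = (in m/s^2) 16.27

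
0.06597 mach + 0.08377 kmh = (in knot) 43.71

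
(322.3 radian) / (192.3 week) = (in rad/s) 2.771e-06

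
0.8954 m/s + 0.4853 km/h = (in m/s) 1.03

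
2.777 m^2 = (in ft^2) 29.89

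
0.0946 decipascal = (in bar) 9.46e-08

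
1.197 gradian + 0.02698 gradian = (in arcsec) 3966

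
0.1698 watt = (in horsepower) 0.0002277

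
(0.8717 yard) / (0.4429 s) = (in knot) 3.498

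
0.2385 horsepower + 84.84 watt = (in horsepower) 0.3523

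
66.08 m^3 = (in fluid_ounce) 2.234e+06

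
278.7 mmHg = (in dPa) 3.716e+05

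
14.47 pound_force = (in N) 64.37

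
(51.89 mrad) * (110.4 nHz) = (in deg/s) 3.282e-07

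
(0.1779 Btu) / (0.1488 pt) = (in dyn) 3.576e+11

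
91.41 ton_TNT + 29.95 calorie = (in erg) 3.825e+18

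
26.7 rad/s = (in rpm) 255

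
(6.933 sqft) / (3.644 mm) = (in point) 5.01e+05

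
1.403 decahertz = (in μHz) 1.403e+07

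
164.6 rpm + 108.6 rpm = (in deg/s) 1639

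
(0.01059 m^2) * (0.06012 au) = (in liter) 9.524e+10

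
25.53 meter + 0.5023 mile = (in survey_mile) 0.5182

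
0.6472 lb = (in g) 293.6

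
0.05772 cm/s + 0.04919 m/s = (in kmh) 0.1792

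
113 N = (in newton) 113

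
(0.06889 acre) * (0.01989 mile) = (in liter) 8.924e+06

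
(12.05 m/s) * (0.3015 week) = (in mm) 2.197e+09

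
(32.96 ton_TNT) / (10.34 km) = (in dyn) 1.334e+12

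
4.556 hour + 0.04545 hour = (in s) 1.657e+04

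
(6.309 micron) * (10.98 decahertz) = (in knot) 0.001347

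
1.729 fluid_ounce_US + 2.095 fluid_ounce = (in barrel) 0.0007113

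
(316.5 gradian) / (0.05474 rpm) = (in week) 0.001434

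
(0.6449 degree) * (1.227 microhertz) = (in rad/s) 1.381e-08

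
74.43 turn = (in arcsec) 9.646e+07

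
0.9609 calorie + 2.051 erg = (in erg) 4.02e+07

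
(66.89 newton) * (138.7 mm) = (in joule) 9.278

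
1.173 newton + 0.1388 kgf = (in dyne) 2.534e+05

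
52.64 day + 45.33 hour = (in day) 54.53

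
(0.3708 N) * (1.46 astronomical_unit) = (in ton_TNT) 19.36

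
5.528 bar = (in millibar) 5528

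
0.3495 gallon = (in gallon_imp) 0.291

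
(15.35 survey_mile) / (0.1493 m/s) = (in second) 1.655e+05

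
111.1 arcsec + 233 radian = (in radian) 233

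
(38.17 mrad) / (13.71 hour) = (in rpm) 7.385e-06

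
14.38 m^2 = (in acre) 0.003553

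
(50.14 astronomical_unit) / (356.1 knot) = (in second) 4.094e+10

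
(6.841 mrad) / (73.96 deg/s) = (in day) 6.134e-08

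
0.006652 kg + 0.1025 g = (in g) 6.755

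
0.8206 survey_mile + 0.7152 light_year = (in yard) 7.4e+15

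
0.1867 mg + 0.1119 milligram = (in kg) 2.986e-07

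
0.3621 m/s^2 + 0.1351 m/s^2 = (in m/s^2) 0.4972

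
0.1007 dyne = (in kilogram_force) 1.027e-07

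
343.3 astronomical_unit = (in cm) 5.136e+15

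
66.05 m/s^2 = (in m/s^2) 66.05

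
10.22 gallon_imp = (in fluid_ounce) 1571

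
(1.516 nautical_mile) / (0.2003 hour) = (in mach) 0.01144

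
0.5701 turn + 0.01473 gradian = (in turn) 0.5701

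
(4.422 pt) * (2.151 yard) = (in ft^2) 0.03303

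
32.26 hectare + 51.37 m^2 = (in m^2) 3.227e+05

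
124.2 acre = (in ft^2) 5.41e+06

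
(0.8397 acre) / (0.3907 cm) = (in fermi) 8.698e+20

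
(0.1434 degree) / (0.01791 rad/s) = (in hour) 3.882e-05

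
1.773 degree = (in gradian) 1.97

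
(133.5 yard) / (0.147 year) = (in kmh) 9.48e-05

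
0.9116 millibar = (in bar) 0.0009116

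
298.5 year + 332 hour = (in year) 298.5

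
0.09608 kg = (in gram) 96.08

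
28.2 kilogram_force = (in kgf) 28.2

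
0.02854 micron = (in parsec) 9.249e-25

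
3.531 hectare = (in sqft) 3.801e+05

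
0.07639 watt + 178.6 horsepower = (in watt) 1.332e+05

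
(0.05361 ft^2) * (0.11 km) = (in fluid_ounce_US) 1.853e+04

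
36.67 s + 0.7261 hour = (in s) 2651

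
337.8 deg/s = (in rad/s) 5.896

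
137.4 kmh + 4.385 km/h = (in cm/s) 3938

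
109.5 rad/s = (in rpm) 1046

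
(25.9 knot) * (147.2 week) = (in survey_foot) 3.892e+09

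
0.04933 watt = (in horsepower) 6.615e-05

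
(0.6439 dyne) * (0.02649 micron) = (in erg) 1.706e-06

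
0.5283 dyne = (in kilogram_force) 5.387e-07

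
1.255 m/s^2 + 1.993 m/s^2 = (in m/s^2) 3.248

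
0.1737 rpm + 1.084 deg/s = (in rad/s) 0.03711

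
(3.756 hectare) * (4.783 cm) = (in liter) 1.796e+06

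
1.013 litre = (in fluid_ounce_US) 34.25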